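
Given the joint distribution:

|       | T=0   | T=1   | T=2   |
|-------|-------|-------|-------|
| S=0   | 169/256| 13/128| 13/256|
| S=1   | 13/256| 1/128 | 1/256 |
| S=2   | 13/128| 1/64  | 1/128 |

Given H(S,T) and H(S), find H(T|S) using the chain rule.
From the chain rule: H(S,T) = H(S) + H(T|S)
Therefore: H(T|S) = H(S,T) - H(S)

H(S,T) = -[(169/256)·log₂(169/256) + (13/128)·log₂(13/128) + (13/256)·log₂(13/256) + (13/256)·log₂(13/256) + (1/128)·log₂(1/128) + (1/256)·log₂(1/256) + (13/128)·log₂(13/128) + (1/64)·log₂(1/64) + (1/128)·log₂(1/128)]
  = 0.3955 + 0.3351 + 0.2183 + 0.2183 + 0.0547 + 0.0313 + 0.3351 + 0.0938 + 0.0547
  = 1.7368 bits
Marginal P(S) (row sums):
  P(S=0) = 169/256 + 13/128 + 13/256 = 13/16
  P(S=1) = 13/256 + 1/128 + 1/256 = 1/16
  P(S=2) = 13/128 + 1/64 + 1/128 = 1/8
H(S) = -[(13/16)·log₂(13/16) + (1/16)·log₂(1/16) + (1/8)·log₂(1/8)]
  = 0.2434 + 0.2500 + 0.3750
  = 0.8684 bits

H(T|S) = 1.7368 - 0.8684 = 0.8684 bits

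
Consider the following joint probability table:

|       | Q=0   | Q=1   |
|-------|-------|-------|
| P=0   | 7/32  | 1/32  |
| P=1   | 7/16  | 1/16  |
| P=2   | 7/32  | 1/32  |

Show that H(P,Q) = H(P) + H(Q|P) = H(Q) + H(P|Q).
Marginal P(P) (row sums):
  P(P=0) = 7/32 + 1/32 = 1/4
  P(P=1) = 7/16 + 1/16 = 1/2
  P(P=2) = 7/32 + 1/32 = 1/4
Marginal P(Q) (column sums):
  P(Q=0) = 7/32 + 7/16 + 7/32 = 7/8
  P(Q=1) = 1/32 + 1/16 + 1/32 = 1/8

Decomposition 1: H(P) + H(Q|P)
H(P) = -[(1/4)·log₂(1/4) + (1/2)·log₂(1/2) + (1/4)·log₂(1/4)]
  = 0.5000 + 0.5000 + 0.5000
  = 1.5000 bits
H(Q|P) = -Σ P(P,Q)·log₂ P(Q|P), where P(Q|P) = P(P,Q) / P(P)
  (P=0,Q=0): P(Q|P) = (7/32)/(1/4) = 7/8;  -(7/32)·log₂(7/8) = 0.0421
  (P=0,Q=1): P(Q|P) = (1/32)/(1/4) = 1/8;  -(1/32)·log₂(1/8) = 0.0938
  (P=1,Q=0): P(Q|P) = (7/16)/(1/2) = 7/8;  -(7/16)·log₂(7/8) = 0.0843
  (P=1,Q=1): P(Q|P) = (1/16)/(1/2) = 1/8;  -(1/16)·log₂(1/8) = 0.1875
  (P=2,Q=0): P(Q|P) = (7/32)/(1/4) = 7/8;  -(7/32)·log₂(7/8) = 0.0421
  (P=2,Q=1): P(Q|P) = (1/32)/(1/4) = 1/8;  -(1/32)·log₂(1/8) = 0.0938
H(Q|P) = 0.0421 + 0.0938 + 0.0843 + 0.1875 + 0.0421 + 0.0938
  = 0.5436 bits
H(P) + H(Q|P) = 1.5000 + 0.5436 = 2.0436 bits

Decomposition 2: H(Q) + H(P|Q)
H(Q) = -[(7/8)·log₂(7/8) + (1/8)·log₂(1/8)]
  = 0.1686 + 0.3750
  = 0.5436 bits
H(P|Q) = -Σ P(P,Q)·log₂ P(P|Q), where P(P|Q) = P(P,Q) / P(Q)
  (P=0,Q=0): P(P|Q) = (7/32)/(7/8) = 1/4;  -(7/32)·log₂(1/4) = 0.4375
  (P=0,Q=1): P(P|Q) = (1/32)/(1/8) = 1/4;  -(1/32)·log₂(1/4) = 0.0625
  (P=1,Q=0): P(P|Q) = (7/16)/(7/8) = 1/2;  -(7/16)·log₂(1/2) = 0.4375
  (P=1,Q=1): P(P|Q) = (1/16)/(1/8) = 1/2;  -(1/16)·log₂(1/2) = 0.0625
  (P=2,Q=0): P(P|Q) = (7/32)/(7/8) = 1/4;  -(7/32)·log₂(1/4) = 0.4375
  (P=2,Q=1): P(P|Q) = (1/32)/(1/8) = 1/4;  -(1/32)·log₂(1/4) = 0.0625
H(P|Q) = 0.4375 + 0.0625 + 0.4375 + 0.0625 + 0.4375 + 0.0625
  = 1.5000 bits
H(Q) + H(P|Q) = 0.5436 + 1.5000 = 2.0436 bits

Direct computation of the joint entropy:
H(P,Q) = -[(7/32)·log₂(7/32) + (1/32)·log₂(1/32) + (7/16)·log₂(7/16) + (1/16)·log₂(1/16) + (7/32)·log₂(7/32) + (1/32)·log₂(1/32)]
  = 0.4796 + 0.1563 + 0.5218 + 0.2500 + 0.4796 + 0.1563
  = 2.0436 bits

All three agree: H(P,Q) = 2.0436 bits ✓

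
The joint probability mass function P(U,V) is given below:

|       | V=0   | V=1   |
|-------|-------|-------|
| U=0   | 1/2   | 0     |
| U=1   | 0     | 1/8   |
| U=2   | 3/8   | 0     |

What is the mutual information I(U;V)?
Marginal P(U) (row sums):
  P(U=0) = 1/2 + 0 = 1/2
  P(U=1) = 0 + 1/8 = 1/8
  P(U=2) = 3/8 + 0 = 3/8
Marginal P(V) (column sums):
  P(V=0) = 1/2 + 0 + 3/8 = 7/8
  P(V=1) = 0 + 1/8 + 0 = 1/8

H(U) = -[(1/2)·log₂(1/2) + (1/8)·log₂(1/8) + (3/8)·log₂(3/8)]
  = 0.5000 + 0.3750 + 0.5306
  = 1.4056 bits
H(V) = -[(7/8)·log₂(7/8) + (1/8)·log₂(1/8)]
  = 0.1686 + 0.3750
  = 0.5436 bits
H(U,V) = -[(1/2)·log₂(1/2) + (1/8)·log₂(1/8) + (3/8)·log₂(3/8)]
  = 0.5000 + 0.3750 + 0.5306
  = 1.4056 bits

I(U;V) = H(U) + H(V) - H(U,V)
  = 1.4056 + 0.5436 - 1.4056
  = 0.5436 bits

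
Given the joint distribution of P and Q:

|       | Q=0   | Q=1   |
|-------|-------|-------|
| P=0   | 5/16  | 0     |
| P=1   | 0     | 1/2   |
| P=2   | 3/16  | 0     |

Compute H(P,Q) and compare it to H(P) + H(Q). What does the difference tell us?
Marginal P(P) (row sums):
  P(P=0) = 5/16 + 0 = 5/16
  P(P=1) = 0 + 1/2 = 1/2
  P(P=2) = 3/16 + 0 = 3/16
Marginal P(Q) (column sums):
  P(Q=0) = 5/16 + 0 + 3/16 = 1/2
  P(Q=1) = 0 + 1/2 + 0 = 1/2

H(P,Q) = -[(5/16)·log₂(5/16) + (1/2)·log₂(1/2) + (3/16)·log₂(3/16)]
  = 0.5244 + 0.5000 + 0.4528
  = 1.4772 bits
H(P) = -[(5/16)·log₂(5/16) + (1/2)·log₂(1/2) + (3/16)·log₂(3/16)]
  = 0.5244 + 0.5000 + 0.4528
  = 1.4772 bits
H(Q) = -[(1/2)·log₂(1/2) + (1/2)·log₂(1/2)]
  = 0.5000 + 0.5000
  = 1.0000 bits

H(P) + H(Q) = 1.4772 + 1.0000 = 2.4772 bits
Difference: H(P) + H(Q) - H(P,Q) = 2.4772 - 1.4772 = 1.0000 bits = I(P;Q)

The difference is the mutual information; it is positive here, so P and Q are dependent (knowing one reduces uncertainty about the other by 1.0000 bits).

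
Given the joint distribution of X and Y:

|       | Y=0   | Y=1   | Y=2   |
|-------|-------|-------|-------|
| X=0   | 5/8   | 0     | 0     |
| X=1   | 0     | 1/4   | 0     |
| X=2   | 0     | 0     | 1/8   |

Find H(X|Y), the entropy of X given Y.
Marginal P(Y) (column sums):
  P(Y=0) = 5/8 + 0 + 0 = 5/8
  P(Y=1) = 0 + 1/4 + 0 = 1/4
  P(Y=2) = 0 + 0 + 1/8 = 1/8

H(X|Y) = -Σ P(X,Y)·log₂ P(X|Y), where P(X|Y) = P(X,Y) / P(Y)
  (cells with P(X,Y) = 0 contribute 0)
  (X=0,Y=0): P(X|Y) = (5/8)/(5/8) = 1;  -(5/8)·log₂(1) = 0.0000
  (X=1,Y=1): P(X|Y) = (1/4)/(1/4) = 1;  -(1/4)·log₂(1) = 0.0000
  (X=2,Y=2): P(X|Y) = (1/8)/(1/8) = 1;  -(1/8)·log₂(1) = 0.0000
H(X|Y) = 0.0000 + 0.0000 + 0.0000
  = 0.0000 bits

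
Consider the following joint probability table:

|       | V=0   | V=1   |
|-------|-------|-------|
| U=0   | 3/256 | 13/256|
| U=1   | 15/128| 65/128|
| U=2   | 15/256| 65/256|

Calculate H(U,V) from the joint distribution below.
H(U,V) = -Σ P(U,V) log₂ P(U,V), summed over the non-zero cells:
H(U,V) = -[(3/256)·log₂(3/256) + (13/256)·log₂(13/256) + (15/128)·log₂(15/128) + (65/128)·log₂(65/128) + (15/256)·log₂(15/256) + (65/256)·log₂(65/256)]
  = 0.0752 + 0.2183 + 0.3625 + 0.4965 + 0.2398 + 0.5021
  = 1.8944 bits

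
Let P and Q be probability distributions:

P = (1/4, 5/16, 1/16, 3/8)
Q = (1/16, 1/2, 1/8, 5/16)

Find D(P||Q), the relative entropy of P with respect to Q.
D(P||Q) = Σ P(i) log₂(P(i)/Q(i))
  i=0: (1/4) × log₂((1/4)/(1/16)) = (1/4) × log₂(4) = 0.5000
  i=1: (5/16) × log₂((5/16)/(1/2)) = (5/16) × log₂(5/8) = -0.2119
  i=2: (1/16) × log₂((1/16)/(1/8)) = (1/16) × log₂(1/2) = -0.0625
  i=3: (3/8) × log₂((3/8)/(5/16)) = (3/8) × log₂(6/5) = 0.0986
D(P||Q) = 0.5000 - 0.2119 - 0.0625 + 0.0986
  = 0.3242 bits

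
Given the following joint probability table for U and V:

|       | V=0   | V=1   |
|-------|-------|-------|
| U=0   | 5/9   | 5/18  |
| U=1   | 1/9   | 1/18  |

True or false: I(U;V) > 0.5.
Marginal P(U) (row sums):
  P(U=0) = 5/9 + 5/18 = 5/6
  P(U=1) = 1/9 + 1/18 = 1/6
Marginal P(V) (column sums):
  P(V=0) = 5/9 + 1/9 = 2/3
  P(V=1) = 5/18 + 1/18 = 1/3

H(U) = -[(5/6)·log₂(5/6) + (1/6)·log₂(1/6)]
  = 0.2192 + 0.4308
  = 0.6500 bits
H(V) = -[(2/3)·log₂(2/3) + (1/3)·log₂(1/3)]
  = 0.3900 + 0.5283
  = 0.9183 bits
H(U,V) = -[(5/9)·log₂(5/9) + (5/18)·log₂(5/18) + (1/9)·log₂(1/9) + (1/18)·log₂(1/18)]
  = 0.4711 + 0.5133 + 0.3522 + 0.2317
  = 1.5683 bits

I(U;V) = H(U) + H(V) - H(U,V)
  = 0.6500 + 0.9183 - 1.5683
  = 0.0000 bits

False. I(U;V) = 0.0000 bits, which is ≤ 0.5 bits.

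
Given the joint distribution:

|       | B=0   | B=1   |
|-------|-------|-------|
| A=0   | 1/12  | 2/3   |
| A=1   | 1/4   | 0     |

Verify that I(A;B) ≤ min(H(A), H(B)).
Marginal P(A) (row sums):
  P(A=0) = 1/12 + 2/3 = 3/4
  P(A=1) = 1/4 + 0 = 1/4
Marginal P(B) (column sums):
  P(B=0) = 1/12 + 1/4 = 1/3
  P(B=1) = 2/3 + 0 = 2/3

H(A) = -[(3/4)·log₂(3/4) + (1/4)·log₂(1/4)]
  = 0.3113 + 0.5000
  = 0.8113 bits
H(B) = -[(1/3)·log₂(1/3) + (2/3)·log₂(2/3)]
  = 0.5283 + 0.3900
  = 0.9183 bits
H(A,B) = -[(1/12)·log₂(1/12) + (2/3)·log₂(2/3) + (1/4)·log₂(1/4)]
  = 0.2987 + 0.3900 + 0.5000
  = 1.1887 bits

I(A;B) = H(A) + H(B) - H(A,B)
  = 0.8113 + 0.9183 - 1.1887
  = 0.5409 bits

min(H(A), H(B)) = min(0.8113, 0.9183) = 0.8113 bits
Since 0.5409 ≤ 0.8113, the bound is satisfied ✓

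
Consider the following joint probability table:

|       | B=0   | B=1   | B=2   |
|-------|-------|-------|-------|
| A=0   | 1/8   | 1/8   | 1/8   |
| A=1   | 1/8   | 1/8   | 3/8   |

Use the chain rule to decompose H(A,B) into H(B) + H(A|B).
By the chain rule: H(A,B) = H(B) + H(A|B)

Marginal P(B) (column sums):
  P(B=0) = 1/8 + 1/8 = 1/4
  P(B=1) = 1/8 + 1/8 = 1/4
  P(B=2) = 1/8 + 3/8 = 1/2
H(B) = -[(1/4)·log₂(1/4) + (1/4)·log₂(1/4) + (1/2)·log₂(1/2)]
  = 0.5000 + 0.5000 + 0.5000
  = 1.5000 bits
H(A|B) = -Σ P(A,B)·log₂ P(A|B), where P(A|B) = P(A,B) / P(B)
  (A=0,B=0): P(A|B) = (1/8)/(1/4) = 1/2;  -(1/8)·log₂(1/2) = 0.1250
  (A=0,B=1): P(A|B) = (1/8)/(1/4) = 1/2;  -(1/8)·log₂(1/2) = 0.1250
  (A=0,B=2): P(A|B) = (1/8)/(1/2) = 1/4;  -(1/8)·log₂(1/4) = 0.2500
  (A=1,B=0): P(A|B) = (1/8)/(1/4) = 1/2;  -(1/8)·log₂(1/2) = 0.1250
  (A=1,B=1): P(A|B) = (1/8)/(1/4) = 1/2;  -(1/8)·log₂(1/2) = 0.1250
  (A=1,B=2): P(A|B) = (3/8)/(1/2) = 3/4;  -(3/8)·log₂(3/4) = 0.1556
H(A|B) = 0.1250 + 0.1250 + 0.2500 + 0.1250 + 0.1250 + 0.1556
  = 0.9056 bits

H(A,B) = H(B) + H(A|B) = 1.5000 + 0.9056 = 2.4056 bits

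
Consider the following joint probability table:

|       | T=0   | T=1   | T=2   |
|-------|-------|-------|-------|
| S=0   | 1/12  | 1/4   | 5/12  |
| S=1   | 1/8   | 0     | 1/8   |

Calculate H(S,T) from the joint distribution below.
H(S,T) = -Σ P(S,T) log₂ P(S,T), summed over the non-zero cells:
H(S,T) = -[(1/12)·log₂(1/12) + (1/4)·log₂(1/4) + (5/12)·log₂(5/12) + (1/8)·log₂(1/8) + (1/8)·log₂(1/8)]
  = 0.2987 + 0.5000 + 0.5263 + 0.3750 + 0.3750
  = 2.0750 bits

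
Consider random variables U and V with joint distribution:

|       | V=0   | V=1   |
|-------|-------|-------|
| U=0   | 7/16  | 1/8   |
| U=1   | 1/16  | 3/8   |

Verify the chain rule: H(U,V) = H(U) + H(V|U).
Left side:
H(U,V) = -[(7/16)·log₂(7/16) + (1/8)·log₂(1/8) + (1/16)·log₂(1/16) + (3/8)·log₂(3/8)]
  = 0.5218 + 0.3750 + 0.2500 + 0.5306
  = 1.6774 bits

Right side:
Marginal P(U) (row sums):
  P(U=0) = 7/16 + 1/8 = 9/16
  P(U=1) = 1/16 + 3/8 = 7/16
H(U) = -[(9/16)·log₂(9/16) + (7/16)·log₂(7/16)]
  = 0.4669 + 0.5218
  = 0.9887 bits
H(V|U) = -Σ P(U,V)·log₂ P(V|U), where P(V|U) = P(U,V) / P(U)
  (U=0,V=0): P(V|U) = (7/16)/(9/16) = 7/9;  -(7/16)·log₂(7/9) = 0.1586
  (U=0,V=1): P(V|U) = (1/8)/(9/16) = 2/9;  -(1/8)·log₂(2/9) = 0.2712
  (U=1,V=0): P(V|U) = (1/16)/(7/16) = 1/7;  -(1/16)·log₂(1/7) = 0.1755
  (U=1,V=1): P(V|U) = (3/8)/(7/16) = 6/7;  -(3/8)·log₂(6/7) = 0.0834
H(V|U) = 0.1586 + 0.2712 + 0.1755 + 0.0834
  = 0.6887 bits
H(U) + H(V|U) = 0.9887 + 0.6887 = 1.6774 bits

Both sides equal 1.6774 bits, so the chain rule holds ✓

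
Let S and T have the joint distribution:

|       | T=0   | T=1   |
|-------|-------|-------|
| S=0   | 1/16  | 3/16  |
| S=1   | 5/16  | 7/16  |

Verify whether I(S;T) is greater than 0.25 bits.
Marginal P(S) (row sums):
  P(S=0) = 1/16 + 3/16 = 1/4
  P(S=1) = 5/16 + 7/16 = 3/4
Marginal P(T) (column sums):
  P(T=0) = 1/16 + 5/16 = 3/8
  P(T=1) = 3/16 + 7/16 = 5/8

H(S) = -[(1/4)·log₂(1/4) + (3/4)·log₂(3/4)]
  = 0.5000 + 0.3113
  = 0.8113 bits
H(T) = -[(3/8)·log₂(3/8) + (5/8)·log₂(5/8)]
  = 0.5306 + 0.4238
  = 0.9544 bits
H(S,T) = -[(1/16)·log₂(1/16) + (3/16)·log₂(3/16) + (5/16)·log₂(5/16) + (7/16)·log₂(7/16)]
  = 0.2500 + 0.4528 + 0.5244 + 0.5218
  = 1.7490 bits

I(S;T) = H(S) + H(T) - H(S,T)
  = 0.8113 + 0.9544 - 1.7490
  = 0.0167 bits

No. I(S;T) = 0.0167 bits, which is ≤ 0.25 bits.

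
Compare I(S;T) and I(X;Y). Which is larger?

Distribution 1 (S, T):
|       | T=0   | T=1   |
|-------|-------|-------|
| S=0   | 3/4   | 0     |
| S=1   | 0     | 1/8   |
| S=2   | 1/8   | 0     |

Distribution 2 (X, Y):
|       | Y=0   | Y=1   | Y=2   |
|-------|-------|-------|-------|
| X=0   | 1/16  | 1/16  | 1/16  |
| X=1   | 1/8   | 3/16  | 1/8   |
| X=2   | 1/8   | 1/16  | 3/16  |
Distribution 1 (S, T):
Marginal P(S) (row sums):
  P(S=0) = 3/4 + 0 = 3/4
  P(S=1) = 0 + 1/8 = 1/8
  P(S=2) = 1/8 + 0 = 1/8
Marginal P(T) (column sums):
  P(T=0) = 3/4 + 0 + 1/8 = 7/8
  P(T=1) = 0 + 1/8 + 0 = 1/8

H(S) = -[(3/4)·log₂(3/4) + (1/8)·log₂(1/8) + (1/8)·log₂(1/8)]
  = 0.3113 + 0.3750 + 0.3750
  = 1.0613 bits
H(T) = -[(7/8)·log₂(7/8) + (1/8)·log₂(1/8)]
  = 0.1686 + 0.3750
  = 0.5436 bits
H(S,T) = -[(3/4)·log₂(3/4) + (1/8)·log₂(1/8) + (1/8)·log₂(1/8)]
  = 0.3113 + 0.3750 + 0.3750
  = 1.0613 bits

I(S;T) = H(S) + H(T) - H(S,T)
  = 1.0613 + 0.5436 - 1.0613
  = 0.5436 bits

Distribution 2 (X, Y):
Marginal P(X) (row sums):
  P(X=0) = 1/16 + 1/16 + 1/16 = 3/16
  P(X=1) = 1/8 + 3/16 + 1/8 = 7/16
  P(X=2) = 1/8 + 1/16 + 3/16 = 3/8
Marginal P(Y) (column sums):
  P(Y=0) = 1/16 + 1/8 + 1/8 = 5/16
  P(Y=1) = 1/16 + 3/16 + 1/16 = 5/16
  P(Y=2) = 1/16 + 1/8 + 3/16 = 3/8

H(X) = -[(3/16)·log₂(3/16) + (7/16)·log₂(7/16) + (3/8)·log₂(3/8)]
  = 0.4528 + 0.5218 + 0.5306
  = 1.5052 bits
H(Y) = -[(5/16)·log₂(5/16) + (5/16)·log₂(5/16) + (3/8)·log₂(3/8)]
  = 0.5244 + 0.5244 + 0.5306
  = 1.5794 bits
H(X,Y) = -[(1/16)·log₂(1/16) + (1/16)·log₂(1/16) + (1/16)·log₂(1/16) + (1/8)·log₂(1/8) + (3/16)·log₂(3/16) + (1/8)·log₂(1/8) + (1/8)·log₂(1/8) + (1/16)·log₂(1/16) + (3/16)·log₂(3/16)]
  = 0.2500 + 0.2500 + 0.2500 + 0.3750 + 0.4528 + 0.3750 + 0.3750 + 0.2500 + 0.4528
  = 3.0306 bits

I(X;Y) = H(X) + H(Y) - H(X,Y)
  = 1.5052 + 1.5794 - 3.0306
  = 0.0540 bits

I(S;T) = 0.5436 bits > I(X;Y) = 0.0540 bits, so (S, T) has the higher mutual information (stronger dependence).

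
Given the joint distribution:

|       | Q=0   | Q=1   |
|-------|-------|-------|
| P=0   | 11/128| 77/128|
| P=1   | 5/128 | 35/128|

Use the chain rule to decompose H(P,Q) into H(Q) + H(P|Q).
By the chain rule: H(P,Q) = H(Q) + H(P|Q)

Marginal P(Q) (column sums):
  P(Q=0) = 11/128 + 5/128 = 1/8
  P(Q=1) = 77/128 + 35/128 = 7/8
H(Q) = -[(1/8)·log₂(1/8) + (7/8)·log₂(7/8)]
  = 0.3750 + 0.1686
  = 0.5436 bits
H(P|Q) = -Σ P(P,Q)·log₂ P(P|Q), where P(P|Q) = P(P,Q) / P(Q)
  (P=0,Q=0): P(P|Q) = (11/128)/(1/8) = 11/16;  -(11/128)·log₂(11/16) = 0.0465
  (P=0,Q=1): P(P|Q) = (77/128)/(7/8) = 11/16;  -(77/128)·log₂(11/16) = 0.3252
  (P=1,Q=0): P(P|Q) = (5/128)/(1/8) = 5/16;  -(5/128)·log₂(5/16) = 0.0655
  (P=1,Q=1): P(P|Q) = (35/128)/(7/8) = 5/16;  -(35/128)·log₂(5/16) = 0.4588
H(P|Q) = 0.0465 + 0.3252 + 0.0655 + 0.4588
  = 0.8960 bits

H(P,Q) = H(Q) + H(P|Q) = 0.5436 + 0.8960 = 1.4396 bits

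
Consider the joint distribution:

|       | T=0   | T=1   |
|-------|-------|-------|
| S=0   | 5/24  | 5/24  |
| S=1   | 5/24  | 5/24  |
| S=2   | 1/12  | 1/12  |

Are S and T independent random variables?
Marginal P(S) (row sums):
  P(S=0) = 5/24 + 5/24 = 5/12
  P(S=1) = 5/24 + 5/24 = 5/12
  P(S=2) = 1/12 + 1/12 = 1/6
Marginal P(T) (column sums):
  P(T=0) = 5/24 + 5/24 + 1/12 = 1/2
  P(T=1) = 5/24 + 5/24 + 1/12 = 1/2

S and T are independent iff P(S=i,T=j) = P(S=i)·P(T=j) for every cell.
  P(S=0)·P(T=0) = 5/12 × 1/2 = 5/24 = P(S=0,T=0) ✓
  P(S=0)·P(T=1) = 5/12 × 1/2 = 5/24 = P(S=0,T=1) ✓
  P(S=1)·P(T=0) = 5/12 × 1/2 = 5/24 = P(S=1,T=0) ✓
  P(S=1)·P(T=1) = 5/12 × 1/2 = 5/24 = P(S=1,T=1) ✓
  P(S=2)·P(T=0) = 1/6 × 1/2 = 1/12 = P(S=2,T=0) ✓
  P(S=2)·P(T=1) = 1/6 × 1/2 = 1/12 = P(S=2,T=1) ✓

Yes, S and T are independent: every cell factors, so I(S;T) = 0 bits.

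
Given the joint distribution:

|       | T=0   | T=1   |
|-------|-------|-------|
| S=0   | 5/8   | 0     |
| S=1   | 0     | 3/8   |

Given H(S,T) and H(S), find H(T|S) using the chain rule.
From the chain rule: H(S,T) = H(S) + H(T|S)
Therefore: H(T|S) = H(S,T) - H(S)

H(S,T) = -[(5/8)·log₂(5/8) + (3/8)·log₂(3/8)]
  = 0.4238 + 0.5306
  = 0.9544 bits
Marginal P(S) (row sums):
  P(S=0) = 5/8 + 0 = 5/8
  P(S=1) = 0 + 3/8 = 3/8
H(S) = -[(5/8)·log₂(5/8) + (3/8)·log₂(3/8)]
  = 0.4238 + 0.5306
  = 0.9544 bits

H(T|S) = 0.9544 - 0.9544 = 0.0000 bits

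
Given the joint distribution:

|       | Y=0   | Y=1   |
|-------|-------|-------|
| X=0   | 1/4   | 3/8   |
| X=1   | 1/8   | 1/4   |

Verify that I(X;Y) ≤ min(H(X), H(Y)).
Marginal P(X) (row sums):
  P(X=0) = 1/4 + 3/8 = 5/8
  P(X=1) = 1/8 + 1/4 = 3/8
Marginal P(Y) (column sums):
  P(Y=0) = 1/4 + 1/8 = 3/8
  P(Y=1) = 3/8 + 1/4 = 5/8

H(X) = -[(5/8)·log₂(5/8) + (3/8)·log₂(3/8)]
  = 0.4238 + 0.5306
  = 0.9544 bits
H(Y) = -[(3/8)·log₂(3/8) + (5/8)·log₂(5/8)]
  = 0.5306 + 0.4238
  = 0.9544 bits
H(X,Y) = -[(1/4)·log₂(1/4) + (3/8)·log₂(3/8) + (1/8)·log₂(1/8) + (1/4)·log₂(1/4)]
  = 0.5000 + 0.5306 + 0.3750 + 0.5000
  = 1.9056 bits

I(X;Y) = H(X) + H(Y) - H(X,Y)
  = 0.9544 + 0.9544 - 1.9056
  = 0.0032 bits

min(H(X), H(Y)) = min(0.9544, 0.9544) = 0.9544 bits
Since 0.0032 ≤ 0.9544, the bound is satisfied ✓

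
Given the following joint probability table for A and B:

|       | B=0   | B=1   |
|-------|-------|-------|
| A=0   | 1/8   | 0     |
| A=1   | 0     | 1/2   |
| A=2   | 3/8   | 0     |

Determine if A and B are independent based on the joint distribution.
Marginal P(A) (row sums):
  P(A=0) = 1/8 + 0 = 1/8
  P(A=1) = 0 + 1/2 = 1/2
  P(A=2) = 3/8 + 0 = 3/8
Marginal P(B) (column sums):
  P(B=0) = 1/8 + 0 + 3/8 = 1/2
  P(B=1) = 0 + 1/2 + 0 = 1/2

A and B are independent iff P(A=i,B=j) = P(A=i)·P(B=j) for every cell.
  P(A=0)·P(B=0) = 1/8 × 1/2 = 1/16, but P(A=0,B=0) = 1/8 ✗

No, A and B are not independent. Quantitatively, I(A;B) > 0:

H(A) = -[(1/8)·log₂(1/8) + (1/2)·log₂(1/2) + (3/8)·log₂(3/8)]
  = 0.3750 + 0.5000 + 0.5306
  = 1.4056 bits
H(B) = -[(1/2)·log₂(1/2) + (1/2)·log₂(1/2)]
  = 0.5000 + 0.5000
  = 1.0000 bits
H(A,B) = -[(1/8)·log₂(1/8) + (1/2)·log₂(1/2) + (3/8)·log₂(3/8)]
  = 0.3750 + 0.5000 + 0.5306
  = 1.4056 bits
I(A;B) = H(A) + H(B) - H(A,B) = 1.4056 + 1.0000 - 1.4056 = 1.0000 bits > 0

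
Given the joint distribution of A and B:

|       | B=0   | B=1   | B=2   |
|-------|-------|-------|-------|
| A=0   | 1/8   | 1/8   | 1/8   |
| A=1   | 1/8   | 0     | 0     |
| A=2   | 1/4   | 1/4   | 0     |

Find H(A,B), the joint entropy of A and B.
H(A,B) = -Σ P(A,B) log₂ P(A,B), summed over the non-zero cells:
H(A,B) = -[(1/8)·log₂(1/8) + (1/8)·log₂(1/8) + (1/8)·log₂(1/8) + (1/8)·log₂(1/8) + (1/4)·log₂(1/4) + (1/4)·log₂(1/4)]
  = 0.3750 + 0.3750 + 0.3750 + 0.3750 + 0.5000 + 0.5000
  = 2.5000 bits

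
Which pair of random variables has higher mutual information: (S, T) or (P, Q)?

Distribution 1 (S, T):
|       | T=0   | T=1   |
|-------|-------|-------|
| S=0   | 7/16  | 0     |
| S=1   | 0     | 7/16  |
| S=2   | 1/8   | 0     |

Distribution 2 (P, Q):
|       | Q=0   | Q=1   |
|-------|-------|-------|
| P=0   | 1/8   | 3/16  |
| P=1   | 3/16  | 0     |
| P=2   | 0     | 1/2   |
Distribution 1 (S, T):
Marginal P(S) (row sums):
  P(S=0) = 7/16 + 0 = 7/16
  P(S=1) = 0 + 7/16 = 7/16
  P(S=2) = 1/8 + 0 = 1/8
Marginal P(T) (column sums):
  P(T=0) = 7/16 + 0 + 1/8 = 9/16
  P(T=1) = 0 + 7/16 + 0 = 7/16

H(S) = -[(7/16)·log₂(7/16) + (7/16)·log₂(7/16) + (1/8)·log₂(1/8)]
  = 0.5218 + 0.5218 + 0.3750
  = 1.4186 bits
H(T) = -[(9/16)·log₂(9/16) + (7/16)·log₂(7/16)]
  = 0.4669 + 0.5218
  = 0.9887 bits
H(S,T) = -[(7/16)·log₂(7/16) + (7/16)·log₂(7/16) + (1/8)·log₂(1/8)]
  = 0.5218 + 0.5218 + 0.3750
  = 1.4186 bits

I(S;T) = H(S) + H(T) - H(S,T)
  = 1.4186 + 0.9887 - 1.4186
  = 0.9887 bits

Distribution 2 (P, Q):
Marginal P(P) (row sums):
  P(P=0) = 1/8 + 3/16 = 5/16
  P(P=1) = 3/16 + 0 = 3/16
  P(P=2) = 0 + 1/2 = 1/2
Marginal P(Q) (column sums):
  P(Q=0) = 1/8 + 3/16 + 0 = 5/16
  P(Q=1) = 3/16 + 0 + 1/2 = 11/16

H(P) = -[(5/16)·log₂(5/16) + (3/16)·log₂(3/16) + (1/2)·log₂(1/2)]
  = 0.5244 + 0.4528 + 0.5000
  = 1.4772 bits
H(Q) = -[(5/16)·log₂(5/16) + (11/16)·log₂(11/16)]
  = 0.5244 + 0.3716
  = 0.8960 bits
H(P,Q) = -[(1/8)·log₂(1/8) + (3/16)·log₂(3/16) + (3/16)·log₂(3/16) + (1/2)·log₂(1/2)]
  = 0.3750 + 0.4528 + 0.4528 + 0.5000
  = 1.7806 bits

I(P;Q) = H(P) + H(Q) - H(P,Q)
  = 1.4772 + 0.8960 - 1.7806
  = 0.5926 bits

I(S;T) = 0.9887 bits > I(P;Q) = 0.5926 bits, so (S, T) has the higher mutual information (stronger dependence).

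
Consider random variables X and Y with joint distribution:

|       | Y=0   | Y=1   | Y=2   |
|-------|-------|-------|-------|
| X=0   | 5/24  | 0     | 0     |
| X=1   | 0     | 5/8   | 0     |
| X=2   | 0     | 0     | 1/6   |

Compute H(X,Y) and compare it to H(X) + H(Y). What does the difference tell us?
Marginal P(X) (row sums):
  P(X=0) = 5/24 + 0 + 0 = 5/24
  P(X=1) = 0 + 5/8 + 0 = 5/8
  P(X=2) = 0 + 0 + 1/6 = 1/6
Marginal P(Y) (column sums):
  P(Y=0) = 5/24 + 0 + 0 = 5/24
  P(Y=1) = 0 + 5/8 + 0 = 5/8
  P(Y=2) = 0 + 0 + 1/6 = 1/6

H(X,Y) = -[(5/24)·log₂(5/24) + (5/8)·log₂(5/8) + (1/6)·log₂(1/6)]
  = 0.4715 + 0.4238 + 0.4308
  = 1.3261 bits
H(X) = -[(5/24)·log₂(5/24) + (5/8)·log₂(5/8) + (1/6)·log₂(1/6)]
  = 0.4715 + 0.4238 + 0.4308
  = 1.3261 bits
H(Y) = -[(5/24)·log₂(5/24) + (5/8)·log₂(5/8) + (1/6)·log₂(1/6)]
  = 0.4715 + 0.4238 + 0.4308
  = 1.3261 bits

H(X) + H(Y) = 1.3261 + 1.3261 = 2.6522 bits
Difference: H(X) + H(Y) - H(X,Y) = 2.6522 - 1.3261 = 1.3261 bits = I(X;Y)

The difference is the mutual information; it is positive here, so X and Y are dependent (knowing one reduces uncertainty about the other by 1.3261 bits).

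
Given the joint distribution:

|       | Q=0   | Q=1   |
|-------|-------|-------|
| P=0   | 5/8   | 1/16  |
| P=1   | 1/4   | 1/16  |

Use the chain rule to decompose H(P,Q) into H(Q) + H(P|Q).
By the chain rule: H(P,Q) = H(Q) + H(P|Q)

Marginal P(Q) (column sums):
  P(Q=0) = 5/8 + 1/4 = 7/8
  P(Q=1) = 1/16 + 1/16 = 1/8
H(Q) = -[(7/8)·log₂(7/8) + (1/8)·log₂(1/8)]
  = 0.1686 + 0.3750
  = 0.5436 bits
H(P|Q) = -Σ P(P,Q)·log₂ P(P|Q), where P(P|Q) = P(P,Q) / P(Q)
  (P=0,Q=0): P(P|Q) = (5/8)/(7/8) = 5/7;  -(5/8)·log₂(5/7) = 0.3034
  (P=0,Q=1): P(P|Q) = (1/16)/(1/8) = 1/2;  -(1/16)·log₂(1/2) = 0.0625
  (P=1,Q=0): P(P|Q) = (1/4)/(7/8) = 2/7;  -(1/4)·log₂(2/7) = 0.4518
  (P=1,Q=1): P(P|Q) = (1/16)/(1/8) = 1/2;  -(1/16)·log₂(1/2) = 0.0625
H(P|Q) = 0.3034 + 0.0625 + 0.4518 + 0.0625
  = 0.8802 bits

H(P,Q) = H(Q) + H(P|Q) = 0.5436 + 0.8802 = 1.4238 bits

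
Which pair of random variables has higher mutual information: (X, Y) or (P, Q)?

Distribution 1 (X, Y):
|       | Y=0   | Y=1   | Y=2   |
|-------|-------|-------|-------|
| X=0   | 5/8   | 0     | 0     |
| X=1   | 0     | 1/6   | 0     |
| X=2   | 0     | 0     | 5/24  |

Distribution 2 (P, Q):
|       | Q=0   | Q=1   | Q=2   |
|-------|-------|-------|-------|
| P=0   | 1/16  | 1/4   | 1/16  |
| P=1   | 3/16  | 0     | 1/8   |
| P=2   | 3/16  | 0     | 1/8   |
Distribution 1 (X, Y):
Marginal P(X) (row sums):
  P(X=0) = 5/8 + 0 + 0 = 5/8
  P(X=1) = 0 + 1/6 + 0 = 1/6
  P(X=2) = 0 + 0 + 5/24 = 5/24
Marginal P(Y) (column sums):
  P(Y=0) = 5/8 + 0 + 0 = 5/8
  P(Y=1) = 0 + 1/6 + 0 = 1/6
  P(Y=2) = 0 + 0 + 5/24 = 5/24

H(X) = -[(5/8)·log₂(5/8) + (1/6)·log₂(1/6) + (5/24)·log₂(5/24)]
  = 0.4238 + 0.4308 + 0.4715
  = 1.3261 bits
H(Y) = -[(5/8)·log₂(5/8) + (1/6)·log₂(1/6) + (5/24)·log₂(5/24)]
  = 0.4238 + 0.4308 + 0.4715
  = 1.3261 bits
H(X,Y) = -[(5/8)·log₂(5/8) + (1/6)·log₂(1/6) + (5/24)·log₂(5/24)]
  = 0.4238 + 0.4308 + 0.4715
  = 1.3261 bits

I(X;Y) = H(X) + H(Y) - H(X,Y)
  = 1.3261 + 1.3261 - 1.3261
  = 1.3261 bits

Distribution 2 (P, Q):
Marginal P(P) (row sums):
  P(P=0) = 1/16 + 1/4 + 1/16 = 3/8
  P(P=1) = 3/16 + 0 + 1/8 = 5/16
  P(P=2) = 3/16 + 0 + 1/8 = 5/16
Marginal P(Q) (column sums):
  P(Q=0) = 1/16 + 3/16 + 3/16 = 7/16
  P(Q=1) = 1/4 + 0 + 0 = 1/4
  P(Q=2) = 1/16 + 1/8 + 1/8 = 5/16

H(P) = -[(3/8)·log₂(3/8) + (5/16)·log₂(5/16) + (5/16)·log₂(5/16)]
  = 0.5306 + 0.5244 + 0.5244
  = 1.5794 bits
H(Q) = -[(7/16)·log₂(7/16) + (1/4)·log₂(1/4) + (5/16)·log₂(5/16)]
  = 0.5218 + 0.5000 + 0.5244
  = 1.5462 bits
H(P,Q) = -[(1/16)·log₂(1/16) + (1/4)·log₂(1/4) + (1/16)·log₂(1/16) + (3/16)·log₂(3/16) + (1/8)·log₂(1/8) + (3/16)·log₂(3/16) + (1/8)·log₂(1/8)]
  = 0.2500 + 0.5000 + 0.2500 + 0.4528 + 0.3750 + 0.4528 + 0.3750
  = 2.6556 bits

I(P;Q) = H(P) + H(Q) - H(P,Q)
  = 1.5794 + 1.5462 - 2.6556
  = 0.4700 bits

I(X;Y) = 1.3261 bits > I(P;Q) = 0.4700 bits, so (X, Y) has the higher mutual information (stronger dependence).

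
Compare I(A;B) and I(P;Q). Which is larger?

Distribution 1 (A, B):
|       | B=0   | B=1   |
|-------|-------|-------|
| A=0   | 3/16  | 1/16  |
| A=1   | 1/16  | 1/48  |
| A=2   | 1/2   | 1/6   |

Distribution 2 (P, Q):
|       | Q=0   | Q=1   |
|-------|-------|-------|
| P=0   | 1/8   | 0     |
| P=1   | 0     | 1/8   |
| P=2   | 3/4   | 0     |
Distribution 1 (A, B):
Marginal P(A) (row sums):
  P(A=0) = 3/16 + 1/16 = 1/4
  P(A=1) = 1/16 + 1/48 = 1/12
  P(A=2) = 1/2 + 1/6 = 2/3
Marginal P(B) (column sums):
  P(B=0) = 3/16 + 1/16 + 1/2 = 3/4
  P(B=1) = 1/16 + 1/48 + 1/6 = 1/4

H(A) = -[(1/4)·log₂(1/4) + (1/12)·log₂(1/12) + (2/3)·log₂(2/3)]
  = 0.5000 + 0.2987 + 0.3900
  = 1.1887 bits
H(B) = -[(3/4)·log₂(3/4) + (1/4)·log₂(1/4)]
  = 0.3113 + 0.5000
  = 0.8113 bits
H(A,B) = -[(3/16)·log₂(3/16) + (1/16)·log₂(1/16) + (1/16)·log₂(1/16) + (1/48)·log₂(1/48) + (1/2)·log₂(1/2) + (1/6)·log₂(1/6)]
  = 0.4528 + 0.2500 + 0.2500 + 0.1164 + 0.5000 + 0.4308
  = 2.0000 bits

I(A;B) = H(A) + H(B) - H(A,B)
  = 1.1887 + 0.8113 - 2.0000
  = 0.0000 bits

Distribution 2 (P, Q):
Marginal P(P) (row sums):
  P(P=0) = 1/8 + 0 = 1/8
  P(P=1) = 0 + 1/8 = 1/8
  P(P=2) = 3/4 + 0 = 3/4
Marginal P(Q) (column sums):
  P(Q=0) = 1/8 + 0 + 3/4 = 7/8
  P(Q=1) = 0 + 1/8 + 0 = 1/8

H(P) = -[(1/8)·log₂(1/8) + (1/8)·log₂(1/8) + (3/4)·log₂(3/4)]
  = 0.3750 + 0.3750 + 0.3113
  = 1.0613 bits
H(Q) = -[(7/8)·log₂(7/8) + (1/8)·log₂(1/8)]
  = 0.1686 + 0.3750
  = 0.5436 bits
H(P,Q) = -[(1/8)·log₂(1/8) + (1/8)·log₂(1/8) + (3/4)·log₂(3/4)]
  = 0.3750 + 0.3750 + 0.3113
  = 1.0613 bits

I(P;Q) = H(P) + H(Q) - H(P,Q)
  = 1.0613 + 0.5436 - 1.0613
  = 0.5436 bits

I(P;Q) = 0.5436 bits > I(A;B) = 0.0000 bits, so (P, Q) has the higher mutual information (stronger dependence).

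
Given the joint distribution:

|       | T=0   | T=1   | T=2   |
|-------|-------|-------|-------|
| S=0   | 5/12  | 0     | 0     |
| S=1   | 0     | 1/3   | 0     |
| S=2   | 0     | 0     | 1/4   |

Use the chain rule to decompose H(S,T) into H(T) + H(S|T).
By the chain rule: H(S,T) = H(T) + H(S|T)

Marginal P(T) (column sums):
  P(T=0) = 5/12 + 0 + 0 = 5/12
  P(T=1) = 0 + 1/3 + 0 = 1/3
  P(T=2) = 0 + 0 + 1/4 = 1/4
H(T) = -[(5/12)·log₂(5/12) + (1/3)·log₂(1/3) + (1/4)·log₂(1/4)]
  = 0.5263 + 0.5283 + 0.5000
  = 1.5546 bits
H(S|T) = -Σ P(S,T)·log₂ P(S|T), where P(S|T) = P(S,T) / P(T)
  (cells with P(S,T) = 0 contribute 0)
  (S=0,T=0): P(S|T) = (5/12)/(5/12) = 1;  -(5/12)·log₂(1) = 0.0000
  (S=1,T=1): P(S|T) = (1/3)/(1/3) = 1;  -(1/3)·log₂(1) = 0.0000
  (S=2,T=2): P(S|T) = (1/4)/(1/4) = 1;  -(1/4)·log₂(1) = 0.0000
H(S|T) = 0.0000 + 0.0000 + 0.0000
  = 0.0000 bits

H(S,T) = H(T) + H(S|T) = 1.5546 + 0.0000 = 1.5546 bits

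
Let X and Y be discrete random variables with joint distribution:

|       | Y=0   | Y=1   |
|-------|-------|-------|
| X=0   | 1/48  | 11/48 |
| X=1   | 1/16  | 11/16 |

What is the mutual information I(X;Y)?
Marginal P(X) (row sums):
  P(X=0) = 1/48 + 11/48 = 1/4
  P(X=1) = 1/16 + 11/16 = 3/4
Marginal P(Y) (column sums):
  P(Y=0) = 1/48 + 1/16 = 1/12
  P(Y=1) = 11/48 + 11/16 = 11/12

H(X) = -[(1/4)·log₂(1/4) + (3/4)·log₂(3/4)]
  = 0.5000 + 0.3113
  = 0.8113 bits
H(Y) = -[(1/12)·log₂(1/12) + (11/12)·log₂(11/12)]
  = 0.2987 + 0.1151
  = 0.4138 bits
H(X,Y) = -[(1/48)·log₂(1/48) + (11/48)·log₂(11/48) + (1/16)·log₂(1/16) + (11/16)·log₂(11/16)]
  = 0.1164 + 0.4871 + 0.2500 + 0.3716
  = 1.2251 bits

I(X;Y) = H(X) + H(Y) - H(X,Y)
  = 0.8113 + 0.4138 - 1.2251
  = 0.0000 bits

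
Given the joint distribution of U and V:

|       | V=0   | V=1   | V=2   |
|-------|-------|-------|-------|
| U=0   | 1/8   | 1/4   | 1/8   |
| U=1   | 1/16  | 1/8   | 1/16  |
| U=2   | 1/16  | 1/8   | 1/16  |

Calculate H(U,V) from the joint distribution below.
H(U,V) = -Σ P(U,V) log₂ P(U,V), summed over the non-zero cells:
H(U,V) = -[(1/8)·log₂(1/8) + (1/4)·log₂(1/4) + (1/8)·log₂(1/8) + (1/16)·log₂(1/16) + (1/8)·log₂(1/8) + (1/16)·log₂(1/16) + (1/16)·log₂(1/16) + (1/8)·log₂(1/8) + (1/16)·log₂(1/16)]
  = 0.3750 + 0.5000 + 0.3750 + 0.2500 + 0.3750 + 0.2500 + 0.2500 + 0.3750 + 0.2500
  = 3.0000 bits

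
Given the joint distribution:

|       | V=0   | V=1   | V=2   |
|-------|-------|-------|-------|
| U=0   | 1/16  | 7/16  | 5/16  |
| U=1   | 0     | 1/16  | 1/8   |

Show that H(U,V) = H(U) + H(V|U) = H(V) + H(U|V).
Marginal P(U) (row sums):
  P(U=0) = 1/16 + 7/16 + 5/16 = 13/16
  P(U=1) = 0 + 1/16 + 1/8 = 3/16
Marginal P(V) (column sums):
  P(V=0) = 1/16 + 0 = 1/16
  P(V=1) = 7/16 + 1/16 = 1/2
  P(V=2) = 5/16 + 1/8 = 7/16

Decomposition 1: H(U) + H(V|U)
H(U) = -[(13/16)·log₂(13/16) + (3/16)·log₂(3/16)]
  = 0.2434 + 0.4528
  = 0.6962 bits
H(V|U) = -Σ P(U,V)·log₂ P(V|U), where P(V|U) = P(U,V) / P(U)
  (cells with P(U,V) = 0 contribute 0)
  (U=0,V=0): P(V|U) = (1/16)/(13/16) = 1/13;  -(1/16)·log₂(1/13) = 0.2313
  (U=0,V=1): P(V|U) = (7/16)/(13/16) = 7/13;  -(7/16)·log₂(7/13) = 0.3907
  (U=0,V=2): P(V|U) = (5/16)/(13/16) = 5/13;  -(5/16)·log₂(5/13) = 0.4308
  (U=1,V=1): P(V|U) = (1/16)/(3/16) = 1/3;  -(1/16)·log₂(1/3) = 0.0991
  (U=1,V=2): P(V|U) = (1/8)/(3/16) = 2/3;  -(1/8)·log₂(2/3) = 0.0731
H(V|U) = 0.2313 + 0.3907 + 0.4308 + 0.0991 + 0.0731
  = 1.2250 bits
H(U) + H(V|U) = 0.6962 + 1.2250 = 1.9212 bits

Decomposition 2: H(V) + H(U|V)
H(V) = -[(1/16)·log₂(1/16) + (1/2)·log₂(1/2) + (7/16)·log₂(7/16)]
  = 0.2500 + 0.5000 + 0.5218
  = 1.2718 bits
H(U|V) = -Σ P(U,V)·log₂ P(U|V), where P(U|V) = P(U,V) / P(V)
  (cells with P(U,V) = 0 contribute 0)
  (U=0,V=0): P(U|V) = (1/16)/(1/16) = 1;  -(1/16)·log₂(1) = 0.0000
  (U=0,V=1): P(U|V) = (7/16)/(1/2) = 7/8;  -(7/16)·log₂(7/8) = 0.0843
  (U=0,V=2): P(U|V) = (5/16)/(7/16) = 5/7;  -(5/16)·log₂(5/7) = 0.1517
  (U=1,V=1): P(U|V) = (1/16)/(1/2) = 1/8;  -(1/16)·log₂(1/8) = 0.1875
  (U=1,V=2): P(U|V) = (1/8)/(7/16) = 2/7;  -(1/8)·log₂(2/7) = 0.2259
H(U|V) = 0.0000 + 0.0843 + 0.1517 + 0.1875 + 0.2259
  = 0.6494 bits
H(V) + H(U|V) = 1.2718 + 0.6494 = 1.9212 bits

Direct computation of the joint entropy:
H(U,V) = -[(1/16)·log₂(1/16) + (7/16)·log₂(7/16) + (5/16)·log₂(5/16) + (1/16)·log₂(1/16) + (1/8)·log₂(1/8)]
  = 0.2500 + 0.5218 + 0.5244 + 0.2500 + 0.3750
  = 1.9212 bits

All three agree: H(U,V) = 1.9212 bits ✓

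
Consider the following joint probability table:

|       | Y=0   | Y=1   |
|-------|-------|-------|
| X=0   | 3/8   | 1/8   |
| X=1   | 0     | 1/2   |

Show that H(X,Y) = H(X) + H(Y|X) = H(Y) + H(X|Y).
Marginal P(X) (row sums):
  P(X=0) = 3/8 + 1/8 = 1/2
  P(X=1) = 0 + 1/2 = 1/2
Marginal P(Y) (column sums):
  P(Y=0) = 3/8 + 0 = 3/8
  P(Y=1) = 1/8 + 1/2 = 5/8

Decomposition 1: H(X) + H(Y|X)
H(X) = -[(1/2)·log₂(1/2) + (1/2)·log₂(1/2)]
  = 0.5000 + 0.5000
  = 1.0000 bits
H(Y|X) = -Σ P(X,Y)·log₂ P(Y|X), where P(Y|X) = P(X,Y) / P(X)
  (cells with P(X,Y) = 0 contribute 0)
  (X=0,Y=0): P(Y|X) = (3/8)/(1/2) = 3/4;  -(3/8)·log₂(3/4) = 0.1556
  (X=0,Y=1): P(Y|X) = (1/8)/(1/2) = 1/4;  -(1/8)·log₂(1/4) = 0.2500
  (X=1,Y=1): P(Y|X) = (1/2)/(1/2) = 1;  -(1/2)·log₂(1) = 0.0000
H(Y|X) = 0.1556 + 0.2500 + 0.0000
  = 0.4056 bits
H(X) + H(Y|X) = 1.0000 + 0.4056 = 1.4056 bits

Decomposition 2: H(Y) + H(X|Y)
H(Y) = -[(3/8)·log₂(3/8) + (5/8)·log₂(5/8)]
  = 0.5306 + 0.4238
  = 0.9544 bits
H(X|Y) = -Σ P(X,Y)·log₂ P(X|Y), where P(X|Y) = P(X,Y) / P(Y)
  (cells with P(X,Y) = 0 contribute 0)
  (X=0,Y=0): P(X|Y) = (3/8)/(3/8) = 1;  -(3/8)·log₂(1) = 0.0000
  (X=0,Y=1): P(X|Y) = (1/8)/(5/8) = 1/5;  -(1/8)·log₂(1/5) = 0.2902
  (X=1,Y=1): P(X|Y) = (1/2)/(5/8) = 4/5;  -(1/2)·log₂(4/5) = 0.1610
H(X|Y) = 0.0000 + 0.2902 + 0.1610
  = 0.4512 bits
H(Y) + H(X|Y) = 0.9544 + 0.4512 = 1.4056 bits

Direct computation of the joint entropy:
H(X,Y) = -[(3/8)·log₂(3/8) + (1/8)·log₂(1/8) + (1/2)·log₂(1/2)]
  = 0.5306 + 0.3750 + 0.5000
  = 1.4056 bits

All three agree: H(X,Y) = 1.4056 bits ✓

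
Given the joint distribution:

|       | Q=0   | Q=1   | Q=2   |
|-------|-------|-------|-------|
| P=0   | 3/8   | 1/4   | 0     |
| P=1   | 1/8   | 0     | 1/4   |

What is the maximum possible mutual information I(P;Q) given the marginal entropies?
The upper bound on mutual information is I(P;Q) ≤ min(H(P), H(Q)).

Marginal P(P) (row sums):
  P(P=0) = 3/8 + 1/4 + 0 = 5/8
  P(P=1) = 1/8 + 0 + 1/4 = 3/8
Marginal P(Q) (column sums):
  P(Q=0) = 3/8 + 1/8 = 1/2
  P(Q=1) = 1/4 + 0 = 1/4
  P(Q=2) = 0 + 1/4 = 1/4

H(P) = -[(5/8)·log₂(5/8) + (3/8)·log₂(3/8)]
  = 0.4238 + 0.5306
  = 0.9544 bits
H(Q) = -[(1/2)·log₂(1/2) + (1/4)·log₂(1/4) + (1/4)·log₂(1/4)]
  = 0.5000 + 0.5000 + 0.5000
  = 1.5000 bits

Maximum possible I(P;Q) = min(0.9544, 1.5000) = 0.9544 bits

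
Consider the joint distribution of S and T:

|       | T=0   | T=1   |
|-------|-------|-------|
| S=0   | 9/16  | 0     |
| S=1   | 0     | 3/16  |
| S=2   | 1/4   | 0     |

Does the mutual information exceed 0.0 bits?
Marginal P(S) (row sums):
  P(S=0) = 9/16 + 0 = 9/16
  P(S=1) = 0 + 3/16 = 3/16
  P(S=2) = 1/4 + 0 = 1/4
Marginal P(T) (column sums):
  P(T=0) = 9/16 + 0 + 1/4 = 13/16
  P(T=1) = 0 + 3/16 + 0 = 3/16

H(S) = -[(9/16)·log₂(9/16) + (3/16)·log₂(3/16) + (1/4)·log₂(1/4)]
  = 0.4669 + 0.4528 + 0.5000
  = 1.4197 bits
H(T) = -[(13/16)·log₂(13/16) + (3/16)·log₂(3/16)]
  = 0.2434 + 0.4528
  = 0.6962 bits
H(S,T) = -[(9/16)·log₂(9/16) + (3/16)·log₂(3/16) + (1/4)·log₂(1/4)]
  = 0.4669 + 0.4528 + 0.5000
  = 1.4197 bits

I(S;T) = H(S) + H(T) - H(S,T)
  = 1.4197 + 0.6962 - 1.4197
  = 0.6962 bits

Yes. I(S;T) = 0.6962 bits, which is > 0.0 bits.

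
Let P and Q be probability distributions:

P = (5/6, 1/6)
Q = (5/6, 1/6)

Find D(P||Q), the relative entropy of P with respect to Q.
D(P||Q) = Σ P(i) log₂(P(i)/Q(i))
  i=0: (5/6) × log₂((5/6)/(5/6)) = (5/6) × log₂(1) = 0.0000
  i=1: (1/6) × log₂((1/6)/(1/6)) = (1/6) × log₂(1) = 0.0000
D(P||Q) = 0.0000 + 0.0000
  = 0.0000 bits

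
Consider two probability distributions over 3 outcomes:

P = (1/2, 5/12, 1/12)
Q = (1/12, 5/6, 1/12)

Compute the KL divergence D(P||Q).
D(P||Q) = Σ P(i) log₂(P(i)/Q(i))
  i=0: (1/2) × log₂((1/2)/(1/12)) = (1/2) × log₂(6) = 1.2925
  i=1: (5/12) × log₂((5/12)/(5/6)) = (5/12) × log₂(1/2) = -0.4167
  i=2: (1/12) × log₂((1/12)/(1/12)) = (1/12) × log₂(1) = 0.0000
D(P||Q) = 1.2925 - 0.4167 + 0.0000
  = 0.8758 bits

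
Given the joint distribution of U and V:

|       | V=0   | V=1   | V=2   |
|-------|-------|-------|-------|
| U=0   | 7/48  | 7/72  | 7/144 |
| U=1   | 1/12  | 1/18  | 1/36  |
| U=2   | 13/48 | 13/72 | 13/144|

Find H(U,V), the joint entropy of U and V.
H(U,V) = -Σ P(U,V) log₂ P(U,V), summed over the non-zero cells:
H(U,V) = -[(7/48)·log₂(7/48) + (7/72)·log₂(7/72) + (7/144)·log₂(7/144) + (1/12)·log₂(1/12) + (1/18)·log₂(1/18) + (1/36)·log₂(1/36) + (13/48)·log₂(13/48) + (13/72)·log₂(13/72) + (13/144)·log₂(13/144)]
  = 0.4051 + 0.3269 + 0.2121 + 0.2987 + 0.2317 + 0.1436 + 0.5104 + 0.4459 + 0.3132
  = 2.8876 bits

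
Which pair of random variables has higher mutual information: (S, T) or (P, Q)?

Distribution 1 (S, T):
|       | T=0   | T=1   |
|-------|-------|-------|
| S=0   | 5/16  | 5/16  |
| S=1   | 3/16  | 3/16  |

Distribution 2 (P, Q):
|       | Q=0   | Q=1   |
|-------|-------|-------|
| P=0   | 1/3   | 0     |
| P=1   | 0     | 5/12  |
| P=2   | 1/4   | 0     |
Distribution 1 (S, T):
Marginal P(S) (row sums):
  P(S=0) = 5/16 + 5/16 = 5/8
  P(S=1) = 3/16 + 3/16 = 3/8
Marginal P(T) (column sums):
  P(T=0) = 5/16 + 3/16 = 1/2
  P(T=1) = 5/16 + 3/16 = 1/2

H(S) = -[(5/8)·log₂(5/8) + (3/8)·log₂(3/8)]
  = 0.4238 + 0.5306
  = 0.9544 bits
H(T) = -[(1/2)·log₂(1/2) + (1/2)·log₂(1/2)]
  = 0.5000 + 0.5000
  = 1.0000 bits
H(S,T) = -[(5/16)·log₂(5/16) + (5/16)·log₂(5/16) + (3/16)·log₂(3/16) + (3/16)·log₂(3/16)]
  = 0.5244 + 0.5244 + 0.4528 + 0.4528
  = 1.9544 bits

I(S;T) = H(S) + H(T) - H(S,T)
  = 0.9544 + 1.0000 - 1.9544
  = 0.0000 bits

Distribution 2 (P, Q):
Marginal P(P) (row sums):
  P(P=0) = 1/3 + 0 = 1/3
  P(P=1) = 0 + 5/12 = 5/12
  P(P=2) = 1/4 + 0 = 1/4
Marginal P(Q) (column sums):
  P(Q=0) = 1/3 + 0 + 1/4 = 7/12
  P(Q=1) = 0 + 5/12 + 0 = 5/12

H(P) = -[(1/3)·log₂(1/3) + (5/12)·log₂(5/12) + (1/4)·log₂(1/4)]
  = 0.5283 + 0.5263 + 0.5000
  = 1.5546 bits
H(Q) = -[(7/12)·log₂(7/12) + (5/12)·log₂(5/12)]
  = 0.4536 + 0.5263
  = 0.9799 bits
H(P,Q) = -[(1/3)·log₂(1/3) + (5/12)·log₂(5/12) + (1/4)·log₂(1/4)]
  = 0.5283 + 0.5263 + 0.5000
  = 1.5546 bits

I(P;Q) = H(P) + H(Q) - H(P,Q)
  = 1.5546 + 0.9799 - 1.5546
  = 0.9799 bits

I(P;Q) = 0.9799 bits > I(S;T) = 0.0000 bits, so (P, Q) has the higher mutual information (stronger dependence).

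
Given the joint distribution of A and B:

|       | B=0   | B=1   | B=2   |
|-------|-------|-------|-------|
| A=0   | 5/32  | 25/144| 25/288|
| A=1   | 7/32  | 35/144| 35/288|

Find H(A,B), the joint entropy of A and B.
H(A,B) = -Σ P(A,B) log₂ P(A,B), summed over the non-zero cells:
H(A,B) = -[(5/32)·log₂(5/32) + (25/144)·log₂(25/144) + (25/288)·log₂(25/288) + (7/32)·log₂(7/32) + (35/144)·log₂(35/144) + (35/288)·log₂(35/288)]
  = 0.4184 + 0.4386 + 0.3061 + 0.4796 + 0.4960 + 0.3695
  = 2.5082 bits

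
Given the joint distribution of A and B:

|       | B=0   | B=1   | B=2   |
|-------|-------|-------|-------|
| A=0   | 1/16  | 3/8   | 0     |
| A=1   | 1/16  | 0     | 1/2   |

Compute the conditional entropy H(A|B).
Marginal P(B) (column sums):
  P(B=0) = 1/16 + 1/16 = 1/8
  P(B=1) = 3/8 + 0 = 3/8
  P(B=2) = 0 + 1/2 = 1/2

H(A|B) = -Σ P(A,B)·log₂ P(A|B), where P(A|B) = P(A,B) / P(B)
  (cells with P(A,B) = 0 contribute 0)
  (A=0,B=0): P(A|B) = (1/16)/(1/8) = 1/2;  -(1/16)·log₂(1/2) = 0.0625
  (A=0,B=1): P(A|B) = (3/8)/(3/8) = 1;  -(3/8)·log₂(1) = 0.0000
  (A=1,B=0): P(A|B) = (1/16)/(1/8) = 1/2;  -(1/16)·log₂(1/2) = 0.0625
  (A=1,B=2): P(A|B) = (1/2)/(1/2) = 1;  -(1/2)·log₂(1) = 0.0000
H(A|B) = 0.0625 + 0.0000 + 0.0625 + 0.0000
  = 0.1250 bits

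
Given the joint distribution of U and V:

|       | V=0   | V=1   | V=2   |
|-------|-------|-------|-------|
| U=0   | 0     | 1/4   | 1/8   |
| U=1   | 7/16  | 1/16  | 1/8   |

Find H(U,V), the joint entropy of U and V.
H(U,V) = -Σ P(U,V) log₂ P(U,V), summed over the non-zero cells:
H(U,V) = -[(1/4)·log₂(1/4) + (1/8)·log₂(1/8) + (7/16)·log₂(7/16) + (1/16)·log₂(1/16) + (1/8)·log₂(1/8)]
  = 0.5000 + 0.3750 + 0.5218 + 0.2500 + 0.3750
  = 2.0218 bits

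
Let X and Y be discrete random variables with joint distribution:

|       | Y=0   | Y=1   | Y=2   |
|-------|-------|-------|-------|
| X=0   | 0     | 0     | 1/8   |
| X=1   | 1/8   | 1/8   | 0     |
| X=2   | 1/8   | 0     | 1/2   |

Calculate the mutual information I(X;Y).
Marginal P(X) (row sums):
  P(X=0) = 0 + 0 + 1/8 = 1/8
  P(X=1) = 1/8 + 1/8 + 0 = 1/4
  P(X=2) = 1/8 + 0 + 1/2 = 5/8
Marginal P(Y) (column sums):
  P(Y=0) = 0 + 1/8 + 1/8 = 1/4
  P(Y=1) = 0 + 1/8 + 0 = 1/8
  P(Y=2) = 1/8 + 0 + 1/2 = 5/8

H(X) = -[(1/8)·log₂(1/8) + (1/4)·log₂(1/4) + (5/8)·log₂(5/8)]
  = 0.3750 + 0.5000 + 0.4238
  = 1.2988 bits
H(Y) = -[(1/4)·log₂(1/4) + (1/8)·log₂(1/8) + (5/8)·log₂(5/8)]
  = 0.5000 + 0.3750 + 0.4238
  = 1.2988 bits
H(X,Y) = -[(1/8)·log₂(1/8) + (1/8)·log₂(1/8) + (1/8)·log₂(1/8) + (1/8)·log₂(1/8) + (1/2)·log₂(1/2)]
  = 0.3750 + 0.3750 + 0.3750 + 0.3750 + 0.5000
  = 2.0000 bits

I(X;Y) = H(X) + H(Y) - H(X,Y)
  = 1.2988 + 1.2988 - 2.0000
  = 0.5976 bits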